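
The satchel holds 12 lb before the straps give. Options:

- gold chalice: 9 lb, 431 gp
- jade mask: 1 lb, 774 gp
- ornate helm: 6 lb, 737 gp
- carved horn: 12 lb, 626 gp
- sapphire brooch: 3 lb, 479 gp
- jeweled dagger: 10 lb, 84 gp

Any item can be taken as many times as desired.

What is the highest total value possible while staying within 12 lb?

9288

Best packing: 12×jade mask — 12 lb, 9288 total.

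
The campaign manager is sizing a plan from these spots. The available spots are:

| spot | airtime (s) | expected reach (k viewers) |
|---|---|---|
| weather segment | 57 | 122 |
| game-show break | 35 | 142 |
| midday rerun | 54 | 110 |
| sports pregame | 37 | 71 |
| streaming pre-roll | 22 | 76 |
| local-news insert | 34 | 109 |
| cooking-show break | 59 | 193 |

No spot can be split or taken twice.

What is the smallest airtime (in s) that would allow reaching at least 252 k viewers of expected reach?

81

Look for the lowest-airtime combination reaching 252.
streaming pre-roll + cooking-show break reaches 269 using 81 s.
Below 81 s the best achievable stays under 252.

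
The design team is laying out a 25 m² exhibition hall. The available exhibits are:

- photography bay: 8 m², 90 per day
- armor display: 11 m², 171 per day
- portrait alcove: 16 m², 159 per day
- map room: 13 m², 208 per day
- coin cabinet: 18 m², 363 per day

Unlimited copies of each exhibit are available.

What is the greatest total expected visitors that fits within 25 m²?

379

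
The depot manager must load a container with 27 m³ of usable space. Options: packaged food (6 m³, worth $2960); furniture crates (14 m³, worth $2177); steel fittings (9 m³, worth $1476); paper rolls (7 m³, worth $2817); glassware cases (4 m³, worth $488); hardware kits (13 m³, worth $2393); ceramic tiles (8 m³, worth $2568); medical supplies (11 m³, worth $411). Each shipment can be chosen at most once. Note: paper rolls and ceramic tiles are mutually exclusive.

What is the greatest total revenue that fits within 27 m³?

8170

By revenue per m³: packaged food 493.33, paper rolls 402.43, ceramic tiles 321.00 lead.
Best packing: packaged food + paper rolls + hardware kits — 26 m³, 8170 total.
An exhaustive check of the 256 subsets confirms 8170.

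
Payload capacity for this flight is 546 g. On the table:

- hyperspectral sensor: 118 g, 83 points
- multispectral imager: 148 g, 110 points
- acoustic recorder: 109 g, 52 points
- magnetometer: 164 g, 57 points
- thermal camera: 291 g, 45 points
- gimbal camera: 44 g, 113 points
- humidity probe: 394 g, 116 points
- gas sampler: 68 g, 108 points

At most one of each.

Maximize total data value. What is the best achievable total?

471

Ranking by ratio (data value/g): gimbal camera 2.57, gas sampler 1.59, multispectral imager 0.74.
A density-first pass picks hyperspectral sensor + multispectral imager + acoustic recorder + gimbal camera + gas sampler — 466 at 487 g.
Dropping acoustic recorder frees 109 g; slotting in magnetometer (164 g) lifts the total to 471 at 542 g.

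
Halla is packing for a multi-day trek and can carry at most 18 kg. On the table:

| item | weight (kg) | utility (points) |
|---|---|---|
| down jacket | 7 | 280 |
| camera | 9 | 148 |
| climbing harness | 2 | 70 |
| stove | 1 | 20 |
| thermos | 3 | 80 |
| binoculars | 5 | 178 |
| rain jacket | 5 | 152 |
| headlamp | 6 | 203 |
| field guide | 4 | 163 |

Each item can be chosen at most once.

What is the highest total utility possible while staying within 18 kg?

691

Down jacket + climbing harness + binoculars + field guide uses 18 of the 18 kg and totals 691.
Next best is down jacket + stove + headlamp + field guide at 666 (18 kg) — short by 25.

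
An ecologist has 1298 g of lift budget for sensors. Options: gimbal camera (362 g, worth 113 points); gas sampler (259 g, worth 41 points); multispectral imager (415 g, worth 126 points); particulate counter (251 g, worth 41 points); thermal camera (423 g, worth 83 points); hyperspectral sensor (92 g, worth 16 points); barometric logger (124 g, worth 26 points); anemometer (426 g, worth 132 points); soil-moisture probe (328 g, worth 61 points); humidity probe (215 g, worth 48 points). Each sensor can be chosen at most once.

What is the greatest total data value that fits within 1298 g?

The ratio ordering already packs tightly: gimbal camera + multispectral imager + hyperspectral sensor + anemometer, 1295 g, 387.
Every other selection either busts 1298 g or fails to beat 387.

387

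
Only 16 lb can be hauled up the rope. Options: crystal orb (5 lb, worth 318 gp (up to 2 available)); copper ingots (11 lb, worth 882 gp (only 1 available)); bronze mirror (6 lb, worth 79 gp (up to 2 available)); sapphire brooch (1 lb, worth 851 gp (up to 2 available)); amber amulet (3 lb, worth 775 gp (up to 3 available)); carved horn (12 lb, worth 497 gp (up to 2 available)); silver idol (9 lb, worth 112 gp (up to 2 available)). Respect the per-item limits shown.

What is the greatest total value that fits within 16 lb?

4345

Best packing: crystal orb + 2×sapphire brooch + 3×amber amulet — 16 lb, 4345 total.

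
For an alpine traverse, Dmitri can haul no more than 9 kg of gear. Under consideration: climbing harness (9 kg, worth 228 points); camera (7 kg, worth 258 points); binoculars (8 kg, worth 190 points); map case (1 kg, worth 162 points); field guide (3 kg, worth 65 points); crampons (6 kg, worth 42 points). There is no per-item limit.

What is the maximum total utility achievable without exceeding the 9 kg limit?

Density check — map case 162.00, camera 36.86, climbing harness 25.33, binoculars 23.75 are the best per kg.
The ratio ordering already packs tightly: 9×map case, 9 kg, 1458.

1458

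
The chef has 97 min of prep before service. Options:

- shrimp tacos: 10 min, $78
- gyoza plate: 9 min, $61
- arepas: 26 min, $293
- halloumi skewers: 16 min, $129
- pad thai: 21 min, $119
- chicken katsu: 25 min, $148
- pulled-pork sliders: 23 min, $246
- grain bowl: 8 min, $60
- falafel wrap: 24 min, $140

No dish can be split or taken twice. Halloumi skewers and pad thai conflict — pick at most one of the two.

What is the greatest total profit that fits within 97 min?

868

Density check — arepas 11.27, pulled-pork sliders 10.70, halloumi skewers 8.06 are the best per min.
A density-first pass picks shrimp tacos + gyoza plate + arepas + halloumi skewers + pulled-pork sliders + grain bowl — 867 at 92 min.
Replace shrimp tacos and gyoza plate with falafel wrap: the trade gains 1 net, giving 868 at 97 min.
Every other selection either busts 97 min or breaks a pairing rule or fails to beat 868.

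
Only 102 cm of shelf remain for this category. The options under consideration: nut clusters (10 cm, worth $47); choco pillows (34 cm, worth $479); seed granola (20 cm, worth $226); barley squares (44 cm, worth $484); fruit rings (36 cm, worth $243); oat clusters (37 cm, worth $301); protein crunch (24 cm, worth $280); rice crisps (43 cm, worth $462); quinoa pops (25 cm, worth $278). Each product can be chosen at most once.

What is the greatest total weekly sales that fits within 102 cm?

Filling by ratio: nut clusters + choco pillows + seed granola + protein crunch for 1032, with 14 cm left unused.
Dropping nut clusters and seed granola frees 30 cm; slotting in barley squares (44 cm) lifts the total to 1243 at 102 cm.
Runner-up choco pillows + protein crunch + rice crisps tops out at 1221.

1243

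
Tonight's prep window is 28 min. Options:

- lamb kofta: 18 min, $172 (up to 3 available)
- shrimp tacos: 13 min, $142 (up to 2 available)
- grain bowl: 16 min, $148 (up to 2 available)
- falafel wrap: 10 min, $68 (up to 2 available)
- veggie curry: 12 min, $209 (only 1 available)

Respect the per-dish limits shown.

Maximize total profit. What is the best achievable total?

357

Greedy by ratio would take shrimp tacos + veggie curry: 25 min used, total 351.
The 13 min tied up in shrimp tacos is better spent on grain bowl — total rises to 357 (28 min).
Nothing else within 28 min beats 357.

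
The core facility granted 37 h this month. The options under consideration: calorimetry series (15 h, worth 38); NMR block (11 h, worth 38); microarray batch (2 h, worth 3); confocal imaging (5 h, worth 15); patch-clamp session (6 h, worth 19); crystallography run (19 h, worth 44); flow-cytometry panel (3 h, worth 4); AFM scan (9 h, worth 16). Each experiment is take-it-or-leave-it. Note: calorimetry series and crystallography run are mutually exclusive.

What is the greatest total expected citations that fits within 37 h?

Best packing: calorimetry series + NMR block + confocal imaging + patch-clamp session — 37 h, 110 total.
The closest alternative, calorimetry series + NMR block + microarray batch + patch-clamp session + flow-cytometry panel, reaches only 102.

110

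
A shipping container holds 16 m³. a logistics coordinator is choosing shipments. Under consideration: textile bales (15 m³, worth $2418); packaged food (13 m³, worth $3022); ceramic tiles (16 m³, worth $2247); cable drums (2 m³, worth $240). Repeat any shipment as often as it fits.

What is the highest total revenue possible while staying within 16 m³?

Ranking by ratio (revenue/m³): packaged food 232.46, textile bales 161.20, ceramic tiles 140.44.
Taking packaged food + cable drums: 15 m³ used, 3262 in revenue.
Nothing else within 16 m³ beats 3262.

3262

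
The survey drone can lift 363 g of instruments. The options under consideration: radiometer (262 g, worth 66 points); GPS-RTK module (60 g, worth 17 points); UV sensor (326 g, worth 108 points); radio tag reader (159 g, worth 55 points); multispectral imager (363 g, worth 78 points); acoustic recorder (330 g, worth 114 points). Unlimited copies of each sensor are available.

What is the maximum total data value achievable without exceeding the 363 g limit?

114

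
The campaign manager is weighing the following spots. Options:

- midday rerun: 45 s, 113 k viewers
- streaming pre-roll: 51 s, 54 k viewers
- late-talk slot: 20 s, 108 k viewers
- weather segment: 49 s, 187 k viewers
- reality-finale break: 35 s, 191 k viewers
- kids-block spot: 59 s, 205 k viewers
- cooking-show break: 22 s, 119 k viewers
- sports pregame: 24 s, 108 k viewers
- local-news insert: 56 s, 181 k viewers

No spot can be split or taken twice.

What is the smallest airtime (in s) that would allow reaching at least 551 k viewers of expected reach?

126

Look for the lowest-airtime combination reaching 551.
late-talk slot + weather segment + reality-finale break + cooking-show break: 605 expected reach at 126 s.
Below 126 s the best achievable stays under 551.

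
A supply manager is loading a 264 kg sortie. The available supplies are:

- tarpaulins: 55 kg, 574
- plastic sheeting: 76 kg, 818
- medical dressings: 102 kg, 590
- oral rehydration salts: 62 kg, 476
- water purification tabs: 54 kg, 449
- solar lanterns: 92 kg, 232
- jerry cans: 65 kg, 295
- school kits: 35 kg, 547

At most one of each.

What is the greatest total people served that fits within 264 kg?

2415

Ranking by ratio (people served/kg): school kits 15.63, plastic sheeting 10.76, tarpaulins 10.44, water purification tabs 8.31.
A density-first pass picks tarpaulins + plastic sheeting + water purification tabs + school kits — 2388 at 220 kg.
Replace water purification tabs with oral rehydration salts: the trade gains 27 net, giving 2415 at 228 kg.
Runner-up tarpaulins + plastic sheeting + water purification tabs + school kits tops out at 2388.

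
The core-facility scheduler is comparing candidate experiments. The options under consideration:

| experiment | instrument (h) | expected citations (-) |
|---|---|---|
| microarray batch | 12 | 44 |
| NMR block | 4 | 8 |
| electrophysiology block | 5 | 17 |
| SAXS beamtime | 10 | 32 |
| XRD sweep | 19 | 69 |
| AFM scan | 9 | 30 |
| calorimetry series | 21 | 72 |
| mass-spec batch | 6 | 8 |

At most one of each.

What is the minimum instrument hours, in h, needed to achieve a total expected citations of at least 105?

Minimise h subject to total expected citations ≥ 105.
Taking microarray batch + XRD sweep gives 113 (≥ 105) for 31 h.
Below 31 h the best achievable stays under 105.

31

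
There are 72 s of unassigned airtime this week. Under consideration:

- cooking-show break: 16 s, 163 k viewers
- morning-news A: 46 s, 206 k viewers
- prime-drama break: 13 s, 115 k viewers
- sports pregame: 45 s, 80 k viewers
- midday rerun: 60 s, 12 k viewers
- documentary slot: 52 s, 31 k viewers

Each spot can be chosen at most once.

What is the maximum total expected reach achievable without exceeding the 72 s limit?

369

A density-first pass picks cooking-show break + prime-drama break — 278 at 29 s.
Replace prime-drama break with morning-news A: the trade gains 91 net, giving 369 at 62 s.
Next best is morning-news A + prime-drama break at 321 (59 s) — short by 48.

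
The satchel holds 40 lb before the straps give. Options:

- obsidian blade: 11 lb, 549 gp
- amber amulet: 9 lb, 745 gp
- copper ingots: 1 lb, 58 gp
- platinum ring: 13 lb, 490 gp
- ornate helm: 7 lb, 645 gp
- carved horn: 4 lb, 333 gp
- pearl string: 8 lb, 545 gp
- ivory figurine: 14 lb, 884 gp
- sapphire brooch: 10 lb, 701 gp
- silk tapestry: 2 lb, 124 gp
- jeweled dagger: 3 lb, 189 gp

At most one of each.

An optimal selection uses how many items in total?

6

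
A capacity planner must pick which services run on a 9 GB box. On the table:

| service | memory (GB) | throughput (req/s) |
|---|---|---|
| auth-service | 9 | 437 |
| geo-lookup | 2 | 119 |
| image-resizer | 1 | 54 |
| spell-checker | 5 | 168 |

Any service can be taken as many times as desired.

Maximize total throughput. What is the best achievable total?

530

4×geo-lookup + image-resizer uses 9 of the 9 GB and totals 530.
That's the maximum — no swap from here does better than 530.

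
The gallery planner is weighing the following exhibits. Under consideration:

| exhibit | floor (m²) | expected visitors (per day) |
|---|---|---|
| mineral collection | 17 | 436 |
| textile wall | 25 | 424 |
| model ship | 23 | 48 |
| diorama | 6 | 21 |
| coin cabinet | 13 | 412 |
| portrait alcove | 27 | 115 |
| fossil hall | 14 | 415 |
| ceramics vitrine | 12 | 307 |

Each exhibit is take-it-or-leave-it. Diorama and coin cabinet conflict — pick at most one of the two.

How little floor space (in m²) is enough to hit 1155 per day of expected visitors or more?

42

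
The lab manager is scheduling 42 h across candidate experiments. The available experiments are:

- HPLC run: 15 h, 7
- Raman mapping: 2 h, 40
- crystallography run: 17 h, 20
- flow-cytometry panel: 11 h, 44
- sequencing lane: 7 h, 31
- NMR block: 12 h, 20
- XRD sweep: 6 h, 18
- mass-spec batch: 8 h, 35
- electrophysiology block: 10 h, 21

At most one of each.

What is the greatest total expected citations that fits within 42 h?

171

A density-first pass picks Raman mapping + flow-cytometry panel + sequencing lane + XRD sweep + mass-spec batch — 168 at 34 h.
The 6 h tied up in XRD sweep is better spent on electrophysiology block — total rises to 171 (38 h).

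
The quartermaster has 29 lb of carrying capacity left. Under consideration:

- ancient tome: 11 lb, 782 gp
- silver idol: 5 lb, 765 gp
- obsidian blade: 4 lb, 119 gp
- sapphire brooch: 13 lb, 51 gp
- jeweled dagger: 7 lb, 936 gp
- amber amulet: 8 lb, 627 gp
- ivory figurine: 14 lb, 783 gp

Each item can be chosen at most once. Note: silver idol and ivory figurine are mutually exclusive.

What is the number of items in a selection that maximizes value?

4

Optimal total is 2602.
ancient tome + silver idol + obsidian blade + jeweled dagger hits 2602 at 27 lb.
Any selection reaching 2602 contains exactly 4 items.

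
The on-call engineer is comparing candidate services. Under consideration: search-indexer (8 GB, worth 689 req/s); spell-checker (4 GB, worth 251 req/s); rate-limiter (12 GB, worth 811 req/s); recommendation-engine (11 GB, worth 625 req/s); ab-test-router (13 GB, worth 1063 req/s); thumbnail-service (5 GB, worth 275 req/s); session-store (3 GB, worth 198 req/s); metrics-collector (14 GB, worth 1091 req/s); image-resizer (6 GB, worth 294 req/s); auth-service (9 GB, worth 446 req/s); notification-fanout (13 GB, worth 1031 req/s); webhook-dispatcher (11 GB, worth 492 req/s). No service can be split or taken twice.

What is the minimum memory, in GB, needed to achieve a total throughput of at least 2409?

32

Need the lightest bundle worth ≥ 2409.
ab-test-router + thumbnail-service + metrics-collector reaches 2429 using 32 GB.
Below 32 GB the best achievable stays under 2409.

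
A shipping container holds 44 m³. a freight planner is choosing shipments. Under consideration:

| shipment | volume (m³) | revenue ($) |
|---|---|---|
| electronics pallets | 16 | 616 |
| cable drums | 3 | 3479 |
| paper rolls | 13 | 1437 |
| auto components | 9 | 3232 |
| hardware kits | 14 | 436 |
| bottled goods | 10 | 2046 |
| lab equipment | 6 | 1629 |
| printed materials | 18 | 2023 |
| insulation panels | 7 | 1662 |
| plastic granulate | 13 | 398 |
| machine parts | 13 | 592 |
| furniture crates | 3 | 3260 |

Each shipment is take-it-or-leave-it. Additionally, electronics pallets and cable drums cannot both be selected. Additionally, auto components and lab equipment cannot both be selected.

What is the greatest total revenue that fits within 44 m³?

14040

Density check — cable drums 1159.67, furniture crates 1086.67, auto components 359.11, lab equipment 271.50 are the best per m³.
Best packing: cable drums + auto components + bottled goods + printed materials + furniture crates — 43 m³, 14040 total.
Every other selection either busts 44 m³ or breaks a pairing rule or fails to beat 14040.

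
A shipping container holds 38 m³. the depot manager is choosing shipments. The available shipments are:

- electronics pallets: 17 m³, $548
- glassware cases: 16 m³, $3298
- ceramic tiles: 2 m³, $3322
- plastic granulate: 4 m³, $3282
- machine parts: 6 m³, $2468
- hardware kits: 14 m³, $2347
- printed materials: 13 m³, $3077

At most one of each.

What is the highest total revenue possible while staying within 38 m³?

Taking the top-ratio shipments first gives ceramic tiles + plastic granulate + machine parts + printed materials for 12149 (25 m³).
The 6 m³ tied up in machine parts is better spent on glassware cases — total rises to 12979 (35 m³).

12979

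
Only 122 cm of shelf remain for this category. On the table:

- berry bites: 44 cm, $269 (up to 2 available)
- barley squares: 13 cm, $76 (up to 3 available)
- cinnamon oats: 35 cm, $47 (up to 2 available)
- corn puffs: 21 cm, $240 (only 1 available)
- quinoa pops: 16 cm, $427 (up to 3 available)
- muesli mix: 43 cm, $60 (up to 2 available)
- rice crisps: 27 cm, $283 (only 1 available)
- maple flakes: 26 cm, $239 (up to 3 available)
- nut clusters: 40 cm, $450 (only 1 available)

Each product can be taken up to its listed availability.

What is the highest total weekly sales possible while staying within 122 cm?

2047

Taking barley squares + corn puffs + 3×quinoa pops + nut clusters: 122 cm used, 2047 in weekly sales.
Nothing else within 122 cm beats 2047.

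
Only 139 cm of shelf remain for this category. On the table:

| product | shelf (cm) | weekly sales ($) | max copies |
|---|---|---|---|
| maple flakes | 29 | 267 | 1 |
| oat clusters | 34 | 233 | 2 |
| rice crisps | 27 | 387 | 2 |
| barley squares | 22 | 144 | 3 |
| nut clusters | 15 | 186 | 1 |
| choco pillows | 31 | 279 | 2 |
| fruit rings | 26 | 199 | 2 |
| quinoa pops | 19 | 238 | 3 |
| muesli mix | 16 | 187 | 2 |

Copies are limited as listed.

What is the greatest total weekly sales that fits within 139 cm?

Density check — rice crisps 14.33, quinoa pops 12.53, nut clusters 12.40 are the best per cm.
The ratio heuristic lands on 2×rice crisps + nut clusters + 3×quinoa pops (1674) but leaves 13 cm idle.
Dropping quinoa pops frees 19 cm; slotting in 2×muesli mix (32 cm) lifts the total to 1810 at 139 cm.
No other feasible combination exceeds 1810.

1810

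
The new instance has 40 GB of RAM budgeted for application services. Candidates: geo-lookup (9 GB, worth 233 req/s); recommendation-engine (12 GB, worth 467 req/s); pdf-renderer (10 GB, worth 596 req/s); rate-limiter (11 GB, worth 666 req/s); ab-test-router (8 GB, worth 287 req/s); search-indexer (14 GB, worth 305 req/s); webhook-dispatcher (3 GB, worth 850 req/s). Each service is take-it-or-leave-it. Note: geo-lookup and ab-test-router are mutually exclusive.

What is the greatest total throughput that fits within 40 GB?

2579

The ratio ordering already packs tightly: recommendation-engine + pdf-renderer + rate-limiter + webhook-dispatcher, 36 GB, 2579.
The closest alternative, pdf-renderer + rate-limiter + search-indexer + webhook-dispatcher, reaches only 2417.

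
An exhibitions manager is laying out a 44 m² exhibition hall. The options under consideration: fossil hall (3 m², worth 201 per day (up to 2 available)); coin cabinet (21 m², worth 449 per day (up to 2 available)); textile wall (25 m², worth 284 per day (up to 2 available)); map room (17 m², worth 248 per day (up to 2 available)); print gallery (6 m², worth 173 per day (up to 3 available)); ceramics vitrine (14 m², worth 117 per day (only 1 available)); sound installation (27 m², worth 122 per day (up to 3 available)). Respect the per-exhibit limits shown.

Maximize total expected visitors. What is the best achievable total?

Ranking by ratio (expected visitors/m²): fossil hall 67.00, print gallery 28.83, coin cabinet 21.38, map room 14.59.
Taking the top-ratio exhibits first gives 2×fossil hall + map room + 3×print gallery for 1169 (41 m²).
Replace map room and print gallery with coin cabinet: the trade gains 28 net, giving 1197 at 39 m².

1197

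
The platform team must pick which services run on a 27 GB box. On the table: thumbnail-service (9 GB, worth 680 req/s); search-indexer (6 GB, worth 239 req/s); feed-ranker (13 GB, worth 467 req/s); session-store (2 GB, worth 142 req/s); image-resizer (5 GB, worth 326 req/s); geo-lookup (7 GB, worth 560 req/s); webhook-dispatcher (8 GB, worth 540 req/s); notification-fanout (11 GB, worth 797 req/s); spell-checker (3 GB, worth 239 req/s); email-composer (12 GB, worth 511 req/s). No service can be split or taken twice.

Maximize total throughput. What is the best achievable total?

2037

By throughput per GB: geo-lookup 80.00, spell-checker 79.67, thumbnail-service 75.56 lead.
Taking the top-ratio services first gives thumbnail-service + session-store + image-resizer + geo-lookup + spell-checker for 1947 (26 GB).
The 10 GB tied up in session-store and image-resizer and spell-checker is better spent on notification-fanout — total rises to 2037 (27 GB).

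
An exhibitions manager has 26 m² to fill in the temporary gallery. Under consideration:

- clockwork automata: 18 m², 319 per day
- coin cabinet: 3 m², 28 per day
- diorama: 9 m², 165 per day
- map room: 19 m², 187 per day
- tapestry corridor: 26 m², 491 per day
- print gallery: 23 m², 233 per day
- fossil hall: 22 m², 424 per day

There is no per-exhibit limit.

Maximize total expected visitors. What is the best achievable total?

491

By expected visitors per m²: fossil hall 19.27, tapestry corridor 18.88, diorama 18.33, clockwork automata 17.72 lead.
A density-first pass picks coin cabinet + fossil hall — 452 at 25 m².
Dropping coin cabinet and fossil hall frees 25 m²; slotting in tapestry corridor (26 m²) lifts the total to 491 at 26 m².
Nothing else within 26 m² beats 491.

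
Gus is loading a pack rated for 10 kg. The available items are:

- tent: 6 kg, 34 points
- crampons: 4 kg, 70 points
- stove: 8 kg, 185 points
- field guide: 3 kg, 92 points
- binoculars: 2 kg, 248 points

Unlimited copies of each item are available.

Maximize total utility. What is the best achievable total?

By utility per kg: binoculars 124.00, field guide 30.67, stove 23.12, crampons 17.50 lead.
Taking 5×binoculars: 10 kg used, 1240 in utility.
That's the maximum — no swap from here does better than 1240.

1240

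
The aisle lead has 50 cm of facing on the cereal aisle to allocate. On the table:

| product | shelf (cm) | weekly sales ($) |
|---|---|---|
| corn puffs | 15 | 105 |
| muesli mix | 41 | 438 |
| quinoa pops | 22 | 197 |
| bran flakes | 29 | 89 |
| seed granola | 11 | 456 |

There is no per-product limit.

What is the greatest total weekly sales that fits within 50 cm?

1824

Taking 4×seed granola: 44 cm used, 1824 in weekly sales.
The spare 6 cm is too small for any remaining product, and no exchange beats 1824.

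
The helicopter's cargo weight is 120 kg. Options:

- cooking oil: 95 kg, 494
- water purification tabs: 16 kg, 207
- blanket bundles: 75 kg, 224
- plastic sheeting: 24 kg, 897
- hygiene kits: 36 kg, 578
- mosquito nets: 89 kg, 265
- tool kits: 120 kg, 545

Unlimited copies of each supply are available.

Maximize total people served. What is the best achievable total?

By people served per kg: plastic sheeting 37.38, hygiene kits 16.06, water purification tabs 12.94 lead.
Best packing: 5×plastic sheeting — 120 kg, 4485 total.
That's the maximum — no swap from here does better than 4485.

4485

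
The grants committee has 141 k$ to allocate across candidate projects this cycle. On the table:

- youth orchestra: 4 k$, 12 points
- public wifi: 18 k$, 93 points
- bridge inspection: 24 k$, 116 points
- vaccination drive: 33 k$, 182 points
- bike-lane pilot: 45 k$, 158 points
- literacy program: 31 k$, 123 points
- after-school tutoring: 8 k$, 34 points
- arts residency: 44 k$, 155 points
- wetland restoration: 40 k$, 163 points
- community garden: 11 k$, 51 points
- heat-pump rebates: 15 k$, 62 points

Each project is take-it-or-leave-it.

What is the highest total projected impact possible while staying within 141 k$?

A density-first pass picks public wifi + bridge inspection + vaccination drive + literacy program + after-school tutoring + community garden + heat-pump rebates — 661 at 140 k$.
The 39 k$ tied up in literacy program and after-school tutoring is better spent on wetland restoration — total rises to 667 (141 k$).

667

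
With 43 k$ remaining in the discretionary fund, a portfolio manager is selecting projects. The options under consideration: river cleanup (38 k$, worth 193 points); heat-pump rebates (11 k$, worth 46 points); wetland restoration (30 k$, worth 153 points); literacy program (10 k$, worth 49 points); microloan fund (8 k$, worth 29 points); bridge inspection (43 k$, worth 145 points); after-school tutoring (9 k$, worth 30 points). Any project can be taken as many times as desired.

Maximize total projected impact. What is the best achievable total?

By projected impact per k$: wetland restoration 5.10, river cleanup 5.08, literacy program 4.90, heat-pump rebates 4.18 lead.
Best packing: wetland restoration + literacy program — 40 k$, 202 total.
No other feasible combination exceeds 202.

202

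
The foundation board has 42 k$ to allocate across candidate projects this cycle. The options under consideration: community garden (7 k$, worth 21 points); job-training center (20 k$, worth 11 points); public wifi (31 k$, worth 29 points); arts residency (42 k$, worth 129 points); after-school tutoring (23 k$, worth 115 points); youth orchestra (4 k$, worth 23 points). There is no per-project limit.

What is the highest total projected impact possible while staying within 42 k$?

Ranking by ratio (projected impact/k$): youth orchestra 5.75, after-school tutoring 5.00, arts residency 3.07.
Taking 10×youth orchestra: 40 k$ used, 230 in projected impact.
The spare 2 k$ is too small for any remaining project, and no exchange beats 230.

230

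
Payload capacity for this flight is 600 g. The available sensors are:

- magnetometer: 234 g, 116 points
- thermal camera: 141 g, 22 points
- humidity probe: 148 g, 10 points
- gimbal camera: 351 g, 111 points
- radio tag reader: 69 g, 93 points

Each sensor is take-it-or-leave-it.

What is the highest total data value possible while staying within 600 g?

Magnetometer + thermal camera + humidity probe + radio tag reader uses 592 of the 600 g and totals 241.
The closest alternative, magnetometer + thermal camera + radio tag reader, reaches only 231.

241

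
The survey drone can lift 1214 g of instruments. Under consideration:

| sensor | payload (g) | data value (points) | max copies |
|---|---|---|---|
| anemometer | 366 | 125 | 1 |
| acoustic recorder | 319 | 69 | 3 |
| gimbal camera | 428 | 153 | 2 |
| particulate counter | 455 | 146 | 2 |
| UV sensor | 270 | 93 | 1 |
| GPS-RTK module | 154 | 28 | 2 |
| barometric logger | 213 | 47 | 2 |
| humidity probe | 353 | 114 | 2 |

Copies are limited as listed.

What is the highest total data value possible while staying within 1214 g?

Filling by ratio: 2×gimbal camera + UV sensor for 399, with 88 g left unused.
Dropping UV sensor frees 270 g; slotting in humidity probe (353 g) lifts the total to 420 at 1209 g.

420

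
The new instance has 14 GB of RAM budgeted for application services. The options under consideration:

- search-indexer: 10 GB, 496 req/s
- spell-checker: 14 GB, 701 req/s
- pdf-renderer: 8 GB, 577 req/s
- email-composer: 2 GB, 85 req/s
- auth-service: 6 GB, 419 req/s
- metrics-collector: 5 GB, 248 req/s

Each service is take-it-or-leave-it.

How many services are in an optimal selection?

Optimal total is 996.
For example pdf-renderer + auth-service achieves it, using 14 GB.
All optima have 2 services.

2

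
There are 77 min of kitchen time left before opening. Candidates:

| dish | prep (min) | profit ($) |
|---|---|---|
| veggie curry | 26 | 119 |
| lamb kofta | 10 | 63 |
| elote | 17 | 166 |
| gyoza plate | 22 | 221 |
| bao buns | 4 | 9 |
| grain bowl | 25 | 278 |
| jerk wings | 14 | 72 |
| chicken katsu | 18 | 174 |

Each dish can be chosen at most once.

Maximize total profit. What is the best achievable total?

By profit per min: grain bowl 11.12, gyoza plate 10.05, elote 9.76 lead.
A density-first pass picks lamb kofta + elote + gyoza plate + grain bowl — 728 at 74 min.
Dropping elote frees 17 min; slotting in chicken katsu (18 min) lifts the total to 736 at 75 min.
An exhaustive check of the 256 subsets confirms 736.

736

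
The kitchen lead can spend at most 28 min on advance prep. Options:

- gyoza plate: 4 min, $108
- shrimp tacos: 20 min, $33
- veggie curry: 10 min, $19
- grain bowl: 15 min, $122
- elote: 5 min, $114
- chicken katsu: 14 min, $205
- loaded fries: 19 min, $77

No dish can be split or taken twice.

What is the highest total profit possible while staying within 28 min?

Taking gyoza plate + elote + chicken katsu: 23 min used, 427 in profit.
The spare 5 min is too small for any remaining dish, and no exchange beats 427.

427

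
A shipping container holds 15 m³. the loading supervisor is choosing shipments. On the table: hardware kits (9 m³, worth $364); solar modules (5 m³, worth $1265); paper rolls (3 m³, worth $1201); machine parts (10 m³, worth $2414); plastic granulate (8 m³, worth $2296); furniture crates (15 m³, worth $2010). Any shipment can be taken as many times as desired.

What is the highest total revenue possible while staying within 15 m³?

Best packing: 5×paper rolls — 15 m³, 6005 total.

6005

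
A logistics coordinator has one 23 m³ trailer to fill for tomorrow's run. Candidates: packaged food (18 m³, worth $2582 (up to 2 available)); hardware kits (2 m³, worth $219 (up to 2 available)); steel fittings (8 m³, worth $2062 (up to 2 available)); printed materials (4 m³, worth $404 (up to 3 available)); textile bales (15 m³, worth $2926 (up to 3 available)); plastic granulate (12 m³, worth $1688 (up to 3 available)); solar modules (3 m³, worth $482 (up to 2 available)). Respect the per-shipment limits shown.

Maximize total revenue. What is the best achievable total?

5088

2×steel fittings + 2×solar modules uses 22 of the 23 m³ and totals 5088.
That's the maximum — no swap from here does better than 5088.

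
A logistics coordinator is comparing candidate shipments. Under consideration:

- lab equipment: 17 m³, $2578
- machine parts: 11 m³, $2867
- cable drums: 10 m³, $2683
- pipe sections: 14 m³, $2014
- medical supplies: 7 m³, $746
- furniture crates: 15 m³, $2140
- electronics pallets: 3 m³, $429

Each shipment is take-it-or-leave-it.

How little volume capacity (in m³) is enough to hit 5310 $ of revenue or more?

Minimise m³ subject to total revenue ≥ 5310.
machine parts + cable drums reaches 5550 using 21 m³.
Below 21 m³ the best achievable stays under 5310.

21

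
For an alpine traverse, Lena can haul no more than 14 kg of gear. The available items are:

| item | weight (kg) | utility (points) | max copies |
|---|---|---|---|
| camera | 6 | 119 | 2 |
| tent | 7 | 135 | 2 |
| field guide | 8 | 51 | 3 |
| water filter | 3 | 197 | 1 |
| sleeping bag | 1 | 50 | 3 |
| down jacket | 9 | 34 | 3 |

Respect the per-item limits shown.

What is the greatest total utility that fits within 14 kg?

482

Greedy by ratio would take camera + water filter + 3×sleeping bag: 12 kg used, total 466.
Dropping camera frees 6 kg; slotting in tent (7 kg) lifts the total to 482 at 13 kg.
No other feasible combination exceeds 482.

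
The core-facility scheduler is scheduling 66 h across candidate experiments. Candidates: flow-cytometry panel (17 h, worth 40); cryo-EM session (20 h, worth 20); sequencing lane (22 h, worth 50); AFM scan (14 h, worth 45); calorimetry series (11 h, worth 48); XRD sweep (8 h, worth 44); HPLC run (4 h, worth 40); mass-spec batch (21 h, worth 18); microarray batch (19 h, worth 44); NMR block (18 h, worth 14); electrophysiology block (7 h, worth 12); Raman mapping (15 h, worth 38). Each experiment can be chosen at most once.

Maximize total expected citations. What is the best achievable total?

Ranking by ratio (expected citations/h): HPLC run 10.00, XRD sweep 5.50, calorimetry series 4.36, AFM scan 3.21.
Greedy by ratio would take AFM scan + calorimetry series + XRD sweep + HPLC run + electrophysiology block + Raman mapping: 59 h used, total 227.
Dropping Raman mapping frees 15 h; slotting in sequencing lane (22 h) lifts the total to 239 at 66 h.
That's the maximum — no swap from here does better than 239.

239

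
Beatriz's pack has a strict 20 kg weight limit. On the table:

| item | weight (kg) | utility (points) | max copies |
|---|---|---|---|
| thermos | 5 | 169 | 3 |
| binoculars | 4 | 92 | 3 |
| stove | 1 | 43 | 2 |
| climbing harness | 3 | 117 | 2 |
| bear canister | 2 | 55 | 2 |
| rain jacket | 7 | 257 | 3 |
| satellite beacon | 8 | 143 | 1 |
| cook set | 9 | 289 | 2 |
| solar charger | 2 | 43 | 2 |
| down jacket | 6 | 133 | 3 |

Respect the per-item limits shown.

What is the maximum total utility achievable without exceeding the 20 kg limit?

748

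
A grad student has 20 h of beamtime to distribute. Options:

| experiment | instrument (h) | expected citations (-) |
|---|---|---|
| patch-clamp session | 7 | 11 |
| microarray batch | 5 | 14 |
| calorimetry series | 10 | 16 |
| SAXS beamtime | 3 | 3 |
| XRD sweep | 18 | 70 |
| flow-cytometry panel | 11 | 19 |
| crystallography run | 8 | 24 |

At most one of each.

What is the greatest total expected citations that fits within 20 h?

The ratio ordering already packs tightly: XRD sweep, 18 h, 70.

70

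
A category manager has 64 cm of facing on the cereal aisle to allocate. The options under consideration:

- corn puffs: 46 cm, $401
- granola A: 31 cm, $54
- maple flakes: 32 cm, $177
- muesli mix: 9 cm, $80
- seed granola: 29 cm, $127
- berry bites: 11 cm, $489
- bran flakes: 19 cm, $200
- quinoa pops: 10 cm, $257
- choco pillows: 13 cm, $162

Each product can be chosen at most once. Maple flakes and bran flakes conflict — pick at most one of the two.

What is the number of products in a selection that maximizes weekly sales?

Optimal total is 1188.
For example muesli mix + berry bites + bran flakes + quinoa pops + choco pillows achieves it, using 62 cm.
Every optimal selection uses 5 products.

5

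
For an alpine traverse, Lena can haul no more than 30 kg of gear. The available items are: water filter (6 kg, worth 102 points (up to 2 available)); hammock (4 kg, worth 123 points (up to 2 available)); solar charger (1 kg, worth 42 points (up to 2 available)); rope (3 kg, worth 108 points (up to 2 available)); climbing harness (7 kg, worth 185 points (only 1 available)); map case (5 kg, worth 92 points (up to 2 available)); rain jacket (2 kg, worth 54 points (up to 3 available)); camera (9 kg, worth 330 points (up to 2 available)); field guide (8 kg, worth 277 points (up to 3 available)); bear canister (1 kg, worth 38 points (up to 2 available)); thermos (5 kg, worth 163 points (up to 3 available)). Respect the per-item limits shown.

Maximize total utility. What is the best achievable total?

1097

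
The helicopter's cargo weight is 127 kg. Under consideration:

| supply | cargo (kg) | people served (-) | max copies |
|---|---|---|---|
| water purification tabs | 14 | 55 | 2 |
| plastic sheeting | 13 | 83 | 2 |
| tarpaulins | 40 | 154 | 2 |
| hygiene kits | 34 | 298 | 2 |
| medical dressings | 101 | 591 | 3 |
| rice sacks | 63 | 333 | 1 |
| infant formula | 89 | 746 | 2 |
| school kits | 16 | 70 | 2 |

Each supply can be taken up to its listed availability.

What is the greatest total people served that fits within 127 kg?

1044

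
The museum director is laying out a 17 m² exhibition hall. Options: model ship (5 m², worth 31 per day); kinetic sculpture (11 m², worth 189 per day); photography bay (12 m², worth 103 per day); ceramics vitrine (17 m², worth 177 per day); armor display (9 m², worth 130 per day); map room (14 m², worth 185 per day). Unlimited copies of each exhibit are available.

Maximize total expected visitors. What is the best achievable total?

220

Model ship + kinetic sculpture uses 16 of the 17 m² and totals 220.
Every other selection either busts 17 m² or fails to beat 220.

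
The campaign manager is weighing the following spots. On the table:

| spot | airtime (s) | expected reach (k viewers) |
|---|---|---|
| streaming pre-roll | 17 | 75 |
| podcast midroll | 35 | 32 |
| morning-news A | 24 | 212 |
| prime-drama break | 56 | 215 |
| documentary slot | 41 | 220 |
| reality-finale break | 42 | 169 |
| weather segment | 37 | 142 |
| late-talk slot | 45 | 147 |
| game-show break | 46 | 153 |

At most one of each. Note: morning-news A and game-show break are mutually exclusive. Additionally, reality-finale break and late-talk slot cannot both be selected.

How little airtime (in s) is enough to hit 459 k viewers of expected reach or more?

82

Need the lightest bundle worth ≥ 459.
streaming pre-roll + morning-news A + documentary slot: 507 expected reach at 82 s.
Any bundle with less than 82 s falls short of 459.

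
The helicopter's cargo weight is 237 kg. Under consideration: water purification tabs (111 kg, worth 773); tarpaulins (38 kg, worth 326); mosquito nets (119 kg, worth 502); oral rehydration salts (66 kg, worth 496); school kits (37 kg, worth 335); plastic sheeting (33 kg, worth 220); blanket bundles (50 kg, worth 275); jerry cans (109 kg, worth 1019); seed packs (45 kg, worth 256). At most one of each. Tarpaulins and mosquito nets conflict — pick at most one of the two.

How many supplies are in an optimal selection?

Optimal total is 1955.
For example tarpaulins + school kits + blanket bundles + jerry cans achieves it, using 234 kg.
Every optimal selection uses 4 supplies.

4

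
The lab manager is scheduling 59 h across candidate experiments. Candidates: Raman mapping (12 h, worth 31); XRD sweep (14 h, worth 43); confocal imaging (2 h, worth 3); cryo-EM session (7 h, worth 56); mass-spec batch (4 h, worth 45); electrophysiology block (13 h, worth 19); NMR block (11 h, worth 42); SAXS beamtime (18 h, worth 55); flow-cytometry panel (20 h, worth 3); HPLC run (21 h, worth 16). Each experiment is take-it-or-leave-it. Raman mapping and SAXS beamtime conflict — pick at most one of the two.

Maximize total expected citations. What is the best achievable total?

244

XRD sweep + confocal imaging + cryo-EM session + mass-spec batch + NMR block + SAXS beamtime uses 56 of the 59 h and totals 244.
An exhaustive check of the 1024 subsets confirms 244.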